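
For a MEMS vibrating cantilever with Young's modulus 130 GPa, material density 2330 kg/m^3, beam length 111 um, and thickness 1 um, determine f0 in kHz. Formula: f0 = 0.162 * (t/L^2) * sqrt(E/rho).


Step 1: Convert units to SI.
t_SI = 1e-6 m, L_SI = 111e-6 m
Step 2: Calculate sqrt(E/rho).
sqrt(130e9 / 2330) = 7469.54 m/s
Step 3: Compute f0.
f0 = 0.162 * 1e-6 / (111e-6)^2 * 7469.54 = 98211.6 Hz = 98.21 kHz


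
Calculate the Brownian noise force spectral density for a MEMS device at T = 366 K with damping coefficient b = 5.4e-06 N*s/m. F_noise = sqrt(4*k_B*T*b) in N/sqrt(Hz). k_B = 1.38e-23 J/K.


Step 1: Compute 4 * k_B * T * b
= 4 * 1.38e-23 * 366 * 5.4e-06
= 1.0910e-25 N^2/Hz
Step 2: F_noise = sqrt(1.0910e-25)
F_noise = 3.30e-13 N/sqrt(Hz)


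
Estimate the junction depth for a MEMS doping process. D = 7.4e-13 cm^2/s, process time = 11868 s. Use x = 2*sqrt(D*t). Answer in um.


Step 1: Compute D*t = 7.4e-13 * 11868 = 8.78232e-09 cm^2
Step 2: sqrt(D*t) = 9.3714e-05 cm
Step 3: x = 2 * 9.3714e-05 cm = 1.87428e-04 cm
Step 4: Convert to um (1 cm = 1e4 um): x = 1.874 um


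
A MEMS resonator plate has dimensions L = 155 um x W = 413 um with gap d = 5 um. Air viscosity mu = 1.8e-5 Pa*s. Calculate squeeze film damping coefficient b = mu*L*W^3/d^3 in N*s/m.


Step 1: Convert to SI.
L = 155e-6 m, W = 413e-6 m, d = 5e-6 m
Step 2: W^3 = (413e-6)^3 = 7.04e-11 m^3
Step 3: d^3 = (5e-6)^3 = 1.25e-16 m^3
Step 4: b = 1.8e-5 * 155e-6 * 7.04e-11 / 1.25e-16
b = 1.57e-03 N*s/m


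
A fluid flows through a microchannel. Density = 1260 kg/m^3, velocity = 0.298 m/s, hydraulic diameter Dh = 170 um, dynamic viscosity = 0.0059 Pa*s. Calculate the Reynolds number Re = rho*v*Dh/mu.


Step 1: Convert Dh to meters: Dh = 170e-6 m
Step 2: Re = rho * v * Dh / mu
Re = 1260 * 0.298 * 170e-6 / 0.0059
Re = 10.819


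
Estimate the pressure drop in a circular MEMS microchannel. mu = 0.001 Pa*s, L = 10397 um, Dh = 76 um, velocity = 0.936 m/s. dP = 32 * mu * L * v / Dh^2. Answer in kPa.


Step 1: Convert to SI: L = 10397e-6 m, Dh = 76e-6 m
Step 2: dP = 32 * 0.001 * 10397e-6 * 0.936 / (76e-6)^2
Step 3: dP = 53914.64 Pa
Step 4: Convert to kPa: dP = 53.91 kPa


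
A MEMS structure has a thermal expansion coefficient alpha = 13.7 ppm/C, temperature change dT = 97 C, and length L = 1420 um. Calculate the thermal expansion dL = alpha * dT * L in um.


Step 1: Convert CTE: alpha = 13.7 ppm/C = 13.7e-6 /C
Step 2: dL = 13.7e-6 * 97 * 1420
dL = 1.887 um


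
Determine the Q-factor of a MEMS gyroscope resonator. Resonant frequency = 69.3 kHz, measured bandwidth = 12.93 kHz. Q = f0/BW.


Step 1: Q = f0 / bandwidth
Step 2: Q = 69.3 / 12.93
Q = 5.4


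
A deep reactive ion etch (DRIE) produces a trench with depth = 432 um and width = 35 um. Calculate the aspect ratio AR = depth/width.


Step 1: AR = depth / width
Step 2: AR = 432 / 35
AR = 12.3


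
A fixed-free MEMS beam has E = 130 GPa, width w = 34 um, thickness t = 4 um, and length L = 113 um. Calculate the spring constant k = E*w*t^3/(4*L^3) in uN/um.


Step 1: Convert E to consistent units (1 GPa = 1000 uN/um^2).
E = 130 GPa = 130000 uN/um^2
Step 2: Compute t^3 = 4^3 = 64
Step 3: Compute L^3 = 113^3 = 1442897
Step 4: k = 130000 * 34 * 64 / (4 * 1442897)
k = 49.0125 uN/um


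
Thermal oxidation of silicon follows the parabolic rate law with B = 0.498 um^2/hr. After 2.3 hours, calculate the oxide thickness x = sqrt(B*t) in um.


Step 1: Compute B*t = 0.498 * 2.3 = 1.1454
Step 2: x = sqrt(1.1454)
x = 1.07 um


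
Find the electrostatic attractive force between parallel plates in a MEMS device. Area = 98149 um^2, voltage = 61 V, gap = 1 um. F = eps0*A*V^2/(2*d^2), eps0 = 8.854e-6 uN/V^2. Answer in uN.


Step 1: Identify parameters.
eps0 = 8.854e-6 uN/V^2, A = 98149 um^2, V = 61 V, d = 1 um
Step 2: Compute V^2 = 61^2 = 3721
Step 3: Compute d^2 = 1^2 = 1
Step 4: F = 0.5 * 8.854e-6 * 98149 * 3721 / 1
F = 1616.795 uN


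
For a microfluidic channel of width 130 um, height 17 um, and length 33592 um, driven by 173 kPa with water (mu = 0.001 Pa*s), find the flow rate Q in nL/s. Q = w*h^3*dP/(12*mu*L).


Step 1: Convert all dimensions to SI (meters).
w = 130e-6 m, h = 17e-6 m, L = 33592e-6 m, dP = 173e3 Pa
Step 2: Q = w * h^3 * dP / (12 * mu * L)
Q = 130e-6 * (17e-6)^3 * 173e3 / (12 * 0.001 * 33592e-6) = 2.7410636e-10 m^3/s
Step 3: Convert Q from m^3/s to nL/s (1 m^3 = 1e12 nL, so multiply by 1e12).
Q = 274.106 nL/s


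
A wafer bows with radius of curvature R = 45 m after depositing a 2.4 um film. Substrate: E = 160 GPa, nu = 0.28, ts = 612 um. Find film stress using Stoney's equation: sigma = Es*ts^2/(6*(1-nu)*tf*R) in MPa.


Step 1: Compute numerator: Es * ts^2 = 160 * 612^2 = 59927040 (GPa*um^2)
Step 2: Compute denominator (R in um): 6*(1-nu)*tf*R = 6*0.72*2.4*45e6 = 466560000.0 (um^2)
Step 3: sigma (GPa) = 59927040 / 466560000.0 = 1.28444e-01 GPa
Step 4: Convert to MPa (x1000): sigma = 128.4 MPa


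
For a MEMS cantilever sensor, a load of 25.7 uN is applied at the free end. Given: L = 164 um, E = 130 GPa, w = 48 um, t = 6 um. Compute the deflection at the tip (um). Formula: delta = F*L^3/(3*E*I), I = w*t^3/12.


Step 1: Calculate the second moment of area.
I = w * t^3 / 12 = 48 * 6^3 / 12 = 864.0 um^4
Step 2: Convert E to consistent units (1 GPa = 1000 uN/um^2).
E = 130 GPa = 130000 uN/um^2
Step 3: Calculate tip deflection.
delta = F * L^3 / (3 * E * I)
delta = 25.7 * 164^3 / (3 * 130000 * 864.0)
delta = 0.3364 um


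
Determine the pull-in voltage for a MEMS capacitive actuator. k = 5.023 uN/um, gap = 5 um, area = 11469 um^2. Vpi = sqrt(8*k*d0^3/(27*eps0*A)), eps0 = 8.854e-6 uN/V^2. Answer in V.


Step 1: Compute numerator: 8 * k * d0^3 = 8 * 5.023 * 5^3 = 5023.0
Step 2: Compute denominator: 27 * eps0 * A = 27 * 8.854e-6 * 11469 = 2.741756
Step 3: Vpi = sqrt(5023.0 / 2.741756)
Vpi = 42.8 V


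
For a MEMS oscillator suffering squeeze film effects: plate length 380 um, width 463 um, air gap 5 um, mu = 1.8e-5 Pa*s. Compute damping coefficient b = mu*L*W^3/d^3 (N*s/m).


Step 1: Convert to SI.
L = 380e-6 m, W = 463e-6 m, d = 5e-6 m
Step 2: W^3 = (463e-6)^3 = 9.93e-11 m^3
Step 3: d^3 = (5e-6)^3 = 1.25e-16 m^3
Step 4: b = 1.8e-5 * 380e-6 * 9.93e-11 / 1.25e-16
b = 5.43e-03 N*s/m


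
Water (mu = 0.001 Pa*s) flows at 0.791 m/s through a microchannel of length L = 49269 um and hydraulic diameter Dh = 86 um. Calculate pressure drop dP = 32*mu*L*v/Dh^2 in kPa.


Step 1: Convert to SI: L = 49269e-6 m, Dh = 86e-6 m
Step 2: dP = 32 * 0.001 * 49269e-6 * 0.791 / (86e-6)^2
Step 3: dP = 168617.76 Pa
Step 4: Convert to kPa: dP = 168.62 kPa


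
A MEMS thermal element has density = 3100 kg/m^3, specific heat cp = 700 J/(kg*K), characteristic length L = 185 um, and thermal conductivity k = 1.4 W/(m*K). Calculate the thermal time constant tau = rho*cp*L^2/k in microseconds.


Step 1: Convert L to m: L = 185e-6 m
Step 2: L^2 = (185e-6)^2 = 3.4225e-08 m^2
Step 3: tau = 3100 * 700 * 3.4225e-08 / 1.4 = 5.304875e-02 s
Step 4: Convert to microseconds (multiply by 1e6).
tau = 53048.75 us


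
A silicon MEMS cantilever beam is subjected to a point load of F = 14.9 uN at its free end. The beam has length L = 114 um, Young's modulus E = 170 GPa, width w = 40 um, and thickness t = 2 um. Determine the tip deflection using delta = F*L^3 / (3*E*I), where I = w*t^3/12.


Step 1: Calculate the second moment of area.
I = w * t^3 / 12 = 40 * 2^3 / 12 = 26.6667 um^4
Step 2: Convert E to consistent units (1 GPa = 1000 uN/um^2).
E = 170 GPa = 170000 uN/um^2
Step 3: Calculate tip deflection.
delta = F * L^3 / (3 * E * I)
delta = 14.9 * 114^3 / (3 * 170000 * 26.6667)
delta = 1.6232 um


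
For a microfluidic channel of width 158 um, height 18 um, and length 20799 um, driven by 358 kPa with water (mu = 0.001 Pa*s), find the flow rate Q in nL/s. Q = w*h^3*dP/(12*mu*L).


Step 1: Convert all dimensions to SI (meters).
w = 158e-6 m, h = 18e-6 m, L = 20799e-6 m, dP = 358e3 Pa
Step 2: Q = w * h^3 * dP / (12 * mu * L)
Q = 158e-6 * (18e-6)^3 * 358e3 / (12 * 0.001 * 20799e-6) = 1.32170316e-09 m^3/s
Step 3: Convert Q from m^3/s to nL/s (1 m^3 = 1e12 nL, so multiply by 1e12).
Q = 1321.703 nL/s


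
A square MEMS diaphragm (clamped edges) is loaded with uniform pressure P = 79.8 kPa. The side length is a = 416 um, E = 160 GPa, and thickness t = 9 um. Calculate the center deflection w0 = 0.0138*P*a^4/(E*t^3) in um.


Step 1: Convert pressure to compatible units (E is in GPa, so P in GPa).
P = 79.8 kPa = 79.8e-6 GPa
Step 2: Compute numerator: 0.0138 * P * a^4.
a^4 = 416^4 = 29948379136
numerator = 0.0138 * 79.8e-6 * 29948379136 = 3.29804e+04
Step 3: Compute denominator: E * t^3 = 160 * 9^3 = 116640
Step 4: w0 = numerator / denominator = 3.29804e+04 / 116640 = 0.2828 um


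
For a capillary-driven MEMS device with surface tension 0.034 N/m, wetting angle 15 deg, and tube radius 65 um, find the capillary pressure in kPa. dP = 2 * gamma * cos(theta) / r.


Step 1: cos(15 deg) = 0.9659
Step 2: Convert r to m: r = 65e-6 m
Step 3: dP = 2 * 0.034 * 0.9659 / 65e-6 = 1010.5 Pa
Step 4: Convert Pa to kPa (divide by 1000).
dP = 1.01 kPa


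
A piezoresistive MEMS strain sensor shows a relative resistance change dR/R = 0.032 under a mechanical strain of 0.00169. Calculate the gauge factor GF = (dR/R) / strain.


Step 1: Identify values.
dR/R = 0.032, strain = 0.00169
Step 2: GF = (dR/R) / strain = 0.032 / 0.00169
GF = 18.9


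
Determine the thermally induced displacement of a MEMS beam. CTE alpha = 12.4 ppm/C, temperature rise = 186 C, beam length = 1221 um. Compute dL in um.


Step 1: Convert CTE: alpha = 12.4 ppm/C = 12.4e-6 /C
Step 2: dL = 12.4e-6 * 186 * 1221
dL = 2.8161 um


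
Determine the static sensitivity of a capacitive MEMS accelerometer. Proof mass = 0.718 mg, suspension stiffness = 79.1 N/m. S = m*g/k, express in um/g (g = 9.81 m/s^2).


Step 1: Convert mass: m = 0.718 mg = 7.18e-07 kg
Step 2: S = m * g / k = 7.18e-07 * 9.81 / 79.1
Step 3: S = 8.90e-08 m/g
Step 4: Convert to um/g: S = 0.089 um/g


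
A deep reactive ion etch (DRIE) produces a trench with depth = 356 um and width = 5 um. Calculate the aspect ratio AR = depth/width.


Step 1: AR = depth / width
Step 2: AR = 356 / 5
AR = 71.2


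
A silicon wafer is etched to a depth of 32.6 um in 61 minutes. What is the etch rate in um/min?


Step 1: Etch rate = depth / time
Step 2: rate = 32.6 / 61
rate = 0.534 um/min


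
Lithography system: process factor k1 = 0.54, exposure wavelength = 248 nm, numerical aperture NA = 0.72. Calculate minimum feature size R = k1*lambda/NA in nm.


Step 1: Identify values: k1 = 0.54, lambda = 248 nm, NA = 0.72
Step 2: R = k1 * lambda / NA
R = 0.54 * 248 / 0.72
R = 186.0 nm


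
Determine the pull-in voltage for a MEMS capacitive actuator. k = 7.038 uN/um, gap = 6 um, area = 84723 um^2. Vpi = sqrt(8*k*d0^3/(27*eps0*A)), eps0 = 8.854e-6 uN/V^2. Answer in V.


Step 1: Compute numerator: 8 * k * d0^3 = 8 * 7.038 * 6^3 = 12161.664
Step 2: Compute denominator: 27 * eps0 * A = 27 * 8.854e-6 * 84723 = 20.253711
Step 3: Vpi = sqrt(12161.664 / 20.253711)
Vpi = 24.5 V


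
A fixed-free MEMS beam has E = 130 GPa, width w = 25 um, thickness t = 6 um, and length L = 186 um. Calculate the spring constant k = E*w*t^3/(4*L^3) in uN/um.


Step 1: Convert E to consistent units (1 GPa = 1000 uN/um^2).
E = 130 GPa = 130000 uN/um^2
Step 2: Compute t^3 = 6^3 = 216
Step 3: Compute L^3 = 186^3 = 6434856
Step 4: k = 130000 * 25 * 216 / (4 * 6434856)
k = 27.2733 uN/um


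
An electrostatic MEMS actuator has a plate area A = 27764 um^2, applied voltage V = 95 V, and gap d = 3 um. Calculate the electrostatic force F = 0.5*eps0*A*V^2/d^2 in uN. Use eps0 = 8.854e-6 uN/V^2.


Step 1: Identify parameters.
eps0 = 8.854e-6 uN/V^2, A = 27764 um^2, V = 95 V, d = 3 um
Step 2: Compute V^2 = 95^2 = 9025
Step 3: Compute d^2 = 3^2 = 9
Step 4: F = 0.5 * 8.854e-6 * 27764 * 9025 / 9
F = 123.253 uN


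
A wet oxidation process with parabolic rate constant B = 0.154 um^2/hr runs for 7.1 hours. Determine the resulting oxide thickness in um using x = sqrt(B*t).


Step 1: Compute B*t = 0.154 * 7.1 = 1.0934
Step 2: x = sqrt(1.0934)
x = 1.046 um


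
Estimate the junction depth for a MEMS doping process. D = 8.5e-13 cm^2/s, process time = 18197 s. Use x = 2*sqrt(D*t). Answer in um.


Step 1: Compute D*t = 8.5e-13 * 18197 = 1.546745e-08 cm^2
Step 2: sqrt(D*t) = 1.24368e-04 cm
Step 3: x = 2 * 1.24368e-04 cm = 2.48736e-04 cm
Step 4: Convert to um (1 cm = 1e4 um): x = 2.487 um


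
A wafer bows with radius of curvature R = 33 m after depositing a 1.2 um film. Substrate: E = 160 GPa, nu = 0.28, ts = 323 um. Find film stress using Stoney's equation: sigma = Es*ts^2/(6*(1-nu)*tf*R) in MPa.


Step 1: Compute numerator: Es * ts^2 = 160 * 323^2 = 16692640 (GPa*um^2)
Step 2: Compute denominator (R in um): 6*(1-nu)*tf*R = 6*0.72*1.2*33e6 = 171072000.0 (um^2)
Step 3: sigma (GPa) = 16692640 / 171072000.0 = 9.7577e-02 GPa
Step 4: Convert to MPa (x1000): sigma = 97.6 MPa


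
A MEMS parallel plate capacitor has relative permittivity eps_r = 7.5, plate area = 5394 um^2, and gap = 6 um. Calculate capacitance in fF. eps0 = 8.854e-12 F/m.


Step 1: Convert area to m^2: A = 5394e-12 m^2
Step 2: Convert gap to m: d = 6e-6 m
Step 3: C = eps0 * eps_r * A / d
C = 8.854e-12 * 7.5 * 5394e-12 / 6e-6
Step 4: Convert to fF (multiply by 1e15).
C = 59.7 fF


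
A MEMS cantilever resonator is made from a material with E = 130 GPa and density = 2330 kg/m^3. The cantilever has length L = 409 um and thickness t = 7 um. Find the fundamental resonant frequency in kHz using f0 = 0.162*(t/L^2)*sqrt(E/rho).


Step 1: Convert units to SI.
t_SI = 7e-6 m, L_SI = 409e-6 m
Step 2: Calculate sqrt(E/rho).
sqrt(130e9 / 2330) = 7469.54 m/s
Step 3: Compute f0.
f0 = 0.162 * 7e-6 / (409e-6)^2 * 7469.54 = 50636.1 Hz = 50.64 kHz


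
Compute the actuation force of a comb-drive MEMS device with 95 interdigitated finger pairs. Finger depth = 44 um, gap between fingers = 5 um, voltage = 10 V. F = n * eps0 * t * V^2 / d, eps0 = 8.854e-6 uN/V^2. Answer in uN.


Step 1: Parameters: n=95, eps0=8.854e-6 uN/V^2, t=44 um, V=10 V, d=5 um
Step 2: V^2 = 100
Step 3: F = 95 * 8.854e-6 * 44 * 100 / 5
F = 0.74 uN


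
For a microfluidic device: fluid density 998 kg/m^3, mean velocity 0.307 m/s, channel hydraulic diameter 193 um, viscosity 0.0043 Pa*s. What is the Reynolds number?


Step 1: Convert Dh to meters: Dh = 193e-6 m
Step 2: Re = rho * v * Dh / mu
Re = 998 * 0.307 * 193e-6 / 0.0043
Re = 13.752


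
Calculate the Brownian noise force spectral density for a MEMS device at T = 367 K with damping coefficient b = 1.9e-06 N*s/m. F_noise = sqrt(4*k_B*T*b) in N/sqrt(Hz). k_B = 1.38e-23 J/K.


Step 1: Compute 4 * k_B * T * b
= 4 * 1.38e-23 * 367 * 1.9e-06
= 3.8491e-26 N^2/Hz
Step 2: F_noise = sqrt(3.8491e-26)
F_noise = 1.96e-13 N/sqrt(Hz)


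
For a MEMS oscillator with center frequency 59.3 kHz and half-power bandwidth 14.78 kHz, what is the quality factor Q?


Step 1: Q = f0 / bandwidth
Step 2: Q = 59.3 / 14.78
Q = 4.0


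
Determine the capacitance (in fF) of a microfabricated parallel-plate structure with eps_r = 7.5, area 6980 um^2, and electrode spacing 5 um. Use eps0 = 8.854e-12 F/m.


Step 1: Convert area to m^2: A = 6980e-12 m^2
Step 2: Convert gap to m: d = 5e-6 m
Step 3: C = eps0 * eps_r * A / d
C = 8.854e-12 * 7.5 * 6980e-12 / 5e-6
Step 4: Convert to fF (multiply by 1e15).
C = 92.7 fF


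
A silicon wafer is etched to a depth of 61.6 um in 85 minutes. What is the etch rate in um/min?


Step 1: Etch rate = depth / time
Step 2: rate = 61.6 / 85
rate = 0.725 um/min


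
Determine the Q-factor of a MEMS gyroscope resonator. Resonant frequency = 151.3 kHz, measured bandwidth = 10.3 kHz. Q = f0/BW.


Step 1: Q = f0 / bandwidth
Step 2: Q = 151.3 / 10.3
Q = 14.7


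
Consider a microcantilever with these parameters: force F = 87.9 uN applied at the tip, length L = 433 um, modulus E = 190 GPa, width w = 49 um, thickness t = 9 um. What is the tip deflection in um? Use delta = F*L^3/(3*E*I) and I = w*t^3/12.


Step 1: Calculate the second moment of area.
I = w * t^3 / 12 = 49 * 9^3 / 12 = 2976.75 um^4
Step 2: Convert E to consistent units (1 GPa = 1000 uN/um^2).
E = 190 GPa = 190000 uN/um^2
Step 3: Calculate tip deflection.
delta = F * L^3 / (3 * E * I)
delta = 87.9 * 433^3 / (3 * 190000 * 2976.75)
delta = 4.2057 um


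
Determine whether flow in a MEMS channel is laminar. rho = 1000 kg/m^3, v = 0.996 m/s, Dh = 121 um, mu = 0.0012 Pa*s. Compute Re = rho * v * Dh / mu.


Step 1: Convert Dh to meters: Dh = 121e-6 m
Step 2: Re = rho * v * Dh / mu
Re = 1000 * 0.996 * 121e-6 / 0.0012
Re = 100.43
Since Re = 100.43 is below ~2300, the flow is laminar.


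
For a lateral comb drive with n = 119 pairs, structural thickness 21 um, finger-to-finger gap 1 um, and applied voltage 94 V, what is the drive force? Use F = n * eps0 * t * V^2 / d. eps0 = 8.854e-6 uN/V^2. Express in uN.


Step 1: Parameters: n=119, eps0=8.854e-6 uN/V^2, t=21 um, V=94 V, d=1 um
Step 2: V^2 = 8836
Step 3: F = 119 * 8.854e-6 * 21 * 8836 / 1
F = 195.507 uN


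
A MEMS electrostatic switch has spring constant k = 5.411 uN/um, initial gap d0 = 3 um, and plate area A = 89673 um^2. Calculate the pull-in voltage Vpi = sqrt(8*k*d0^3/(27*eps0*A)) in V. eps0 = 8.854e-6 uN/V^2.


Step 1: Compute numerator: 8 * k * d0^3 = 8 * 5.411 * 3^3 = 1168.776
Step 2: Compute denominator: 27 * eps0 * A = 27 * 8.854e-6 * 89673 = 21.437048
Step 3: Vpi = sqrt(1168.776 / 21.437048)
Vpi = 7.38 V


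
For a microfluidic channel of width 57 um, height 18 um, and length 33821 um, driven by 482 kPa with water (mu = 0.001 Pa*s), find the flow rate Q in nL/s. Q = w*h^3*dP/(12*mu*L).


Step 1: Convert all dimensions to SI (meters).
w = 57e-6 m, h = 18e-6 m, L = 33821e-6 m, dP = 482e3 Pa
Step 2: Q = w * h^3 * dP / (12 * mu * L)
Q = 57e-6 * (18e-6)^3 * 482e3 / (12 * 0.001 * 33821e-6) = 3.9479507e-10 m^3/s
Step 3: Convert Q from m^3/s to nL/s (1 m^3 = 1e12 nL, so multiply by 1e12).
Q = 394.795 nL/s


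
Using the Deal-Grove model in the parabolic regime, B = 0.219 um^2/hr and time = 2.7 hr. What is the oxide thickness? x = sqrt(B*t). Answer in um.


Step 1: Compute B*t = 0.219 * 2.7 = 0.5913
Step 2: x = sqrt(0.5913)
x = 0.769 um


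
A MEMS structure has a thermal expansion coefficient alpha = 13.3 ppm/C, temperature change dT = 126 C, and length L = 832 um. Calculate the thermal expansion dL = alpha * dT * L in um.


Step 1: Convert CTE: alpha = 13.3 ppm/C = 13.3e-6 /C
Step 2: dL = 13.3e-6 * 126 * 832
dL = 1.3943 um


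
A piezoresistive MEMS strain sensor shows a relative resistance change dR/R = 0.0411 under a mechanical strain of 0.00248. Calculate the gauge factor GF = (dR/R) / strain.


Step 1: Identify values.
dR/R = 0.0411, strain = 0.00248
Step 2: GF = (dR/R) / strain = 0.0411 / 0.00248
GF = 16.6


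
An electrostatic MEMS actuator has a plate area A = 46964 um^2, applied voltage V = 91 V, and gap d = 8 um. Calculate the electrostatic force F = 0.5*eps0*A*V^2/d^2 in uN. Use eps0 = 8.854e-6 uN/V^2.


Step 1: Identify parameters.
eps0 = 8.854e-6 uN/V^2, A = 46964 um^2, V = 91 V, d = 8 um
Step 2: Compute V^2 = 91^2 = 8281
Step 3: Compute d^2 = 8^2 = 64
Step 4: F = 0.5 * 8.854e-6 * 46964 * 8281 / 64
F = 26.902 uN


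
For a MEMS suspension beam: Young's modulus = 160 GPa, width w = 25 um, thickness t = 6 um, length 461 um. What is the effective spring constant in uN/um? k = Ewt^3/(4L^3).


Step 1: Convert E to consistent units (1 GPa = 1000 uN/um^2).
E = 160 GPa = 160000 uN/um^2
Step 2: Compute t^3 = 6^3 = 216
Step 3: Compute L^3 = 461^3 = 97972181
Step 4: k = 160000 * 25 * 216 / (4 * 97972181)
k = 2.2047 uN/um


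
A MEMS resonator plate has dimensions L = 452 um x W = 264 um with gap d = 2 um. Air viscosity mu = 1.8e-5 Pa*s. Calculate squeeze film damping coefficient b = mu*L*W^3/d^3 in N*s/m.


Step 1: Convert to SI.
L = 452e-6 m, W = 264e-6 m, d = 2e-6 m
Step 2: W^3 = (264e-6)^3 = 1.84e-11 m^3
Step 3: d^3 = (2e-6)^3 = 8.00e-18 m^3
Step 4: b = 1.8e-5 * 452e-6 * 1.84e-11 / 8.00e-18
b = 1.87e-02 N*s/m


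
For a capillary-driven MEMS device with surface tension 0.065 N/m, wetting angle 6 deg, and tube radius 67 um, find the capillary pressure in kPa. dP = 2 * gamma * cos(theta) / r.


Step 1: cos(6 deg) = 0.9945
Step 2: Convert r to m: r = 67e-6 m
Step 3: dP = 2 * 0.065 * 0.9945 / 67e-6 = 1929.6 Pa
Step 4: Convert Pa to kPa (divide by 1000).
dP = 1.93 kPa


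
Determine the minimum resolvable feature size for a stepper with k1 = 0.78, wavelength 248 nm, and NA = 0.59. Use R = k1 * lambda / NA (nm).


Step 1: Identify values: k1 = 0.78, lambda = 248 nm, NA = 0.59
Step 2: R = k1 * lambda / NA
R = 0.78 * 248 / 0.59
R = 327.9 nm


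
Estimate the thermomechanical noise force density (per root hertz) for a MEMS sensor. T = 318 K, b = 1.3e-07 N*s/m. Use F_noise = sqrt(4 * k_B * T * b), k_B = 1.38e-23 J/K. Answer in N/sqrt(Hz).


Step 1: Compute 4 * k_B * T * b
= 4 * 1.38e-23 * 318 * 1.3e-07
= 2.2820e-27 N^2/Hz
Step 2: F_noise = sqrt(2.2820e-27)
F_noise = 4.78e-14 N/sqrt(Hz)


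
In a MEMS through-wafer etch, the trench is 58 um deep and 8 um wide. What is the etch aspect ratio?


Step 1: AR = depth / width
Step 2: AR = 58 / 8
AR = 7.3


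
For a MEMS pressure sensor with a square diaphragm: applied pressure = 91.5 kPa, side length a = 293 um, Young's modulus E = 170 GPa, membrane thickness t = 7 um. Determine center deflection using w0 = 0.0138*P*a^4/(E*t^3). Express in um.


Step 1: Convert pressure to compatible units (E is in GPa, so P in GPa).
P = 91.5 kPa = 91.5e-6 GPa
Step 2: Compute numerator: 0.0138 * P * a^4.
a^4 = 293^4 = 7370050801
numerator = 0.0138 * 91.5e-6 * 7370050801 = 9.30616e+03
Step 3: Compute denominator: E * t^3 = 170 * 7^3 = 58310
Step 4: w0 = numerator / denominator = 9.30616e+03 / 58310 = 0.1596 um


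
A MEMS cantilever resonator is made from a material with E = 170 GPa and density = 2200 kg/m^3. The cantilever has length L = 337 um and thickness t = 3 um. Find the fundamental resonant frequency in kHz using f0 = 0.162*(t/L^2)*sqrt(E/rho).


Step 1: Convert units to SI.
t_SI = 3e-6 m, L_SI = 337e-6 m
Step 2: Calculate sqrt(E/rho).
sqrt(170e9 / 2200) = 8790.49 m/s
Step 3: Compute f0.
f0 = 0.162 * 3e-6 / (337e-6)^2 * 8790.49 = 37617.5 Hz = 37.62 kHz


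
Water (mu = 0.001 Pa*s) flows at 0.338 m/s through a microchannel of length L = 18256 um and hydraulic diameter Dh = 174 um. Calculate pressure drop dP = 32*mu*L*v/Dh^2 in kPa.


Step 1: Convert to SI: L = 18256e-6 m, Dh = 174e-6 m
Step 2: dP = 32 * 0.001 * 18256e-6 * 0.338 / (174e-6)^2
Step 3: dP = 6521.90 Pa
Step 4: Convert to kPa: dP = 6.52 kPa


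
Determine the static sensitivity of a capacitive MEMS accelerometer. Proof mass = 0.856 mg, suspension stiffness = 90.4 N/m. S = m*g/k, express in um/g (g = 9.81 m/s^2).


Step 1: Convert mass: m = 0.856 mg = 8.56e-07 kg
Step 2: S = m * g / k = 8.56e-07 * 9.81 / 90.4
Step 3: S = 9.29e-08 m/g
Step 4: Convert to um/g: S = 0.093 um/g


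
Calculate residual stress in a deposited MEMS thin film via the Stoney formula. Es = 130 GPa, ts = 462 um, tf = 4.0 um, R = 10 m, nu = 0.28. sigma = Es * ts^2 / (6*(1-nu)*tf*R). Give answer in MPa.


Step 1: Compute numerator: Es * ts^2 = 130 * 462^2 = 27747720 (GPa*um^2)
Step 2: Compute denominator (R in um): 6*(1-nu)*tf*R = 6*0.72*4.0*10e6 = 172800000.0 (um^2)
Step 3: sigma (GPa) = 27747720 / 172800000.0 = 1.60577e-01 GPa
Step 4: Convert to MPa (x1000): sigma = 160.6 MPa


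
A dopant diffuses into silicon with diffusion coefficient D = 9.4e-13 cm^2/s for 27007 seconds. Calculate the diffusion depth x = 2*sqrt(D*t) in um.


Step 1: Compute D*t = 9.4e-13 * 27007 = 2.538658e-08 cm^2
Step 2: sqrt(D*t) = 1.59332e-04 cm
Step 3: x = 2 * 1.59332e-04 cm = 3.18664e-04 cm
Step 4: Convert to um (1 cm = 1e4 um): x = 3.187 um


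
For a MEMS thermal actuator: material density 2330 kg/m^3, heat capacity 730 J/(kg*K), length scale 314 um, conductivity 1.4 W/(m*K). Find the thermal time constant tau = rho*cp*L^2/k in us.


Step 1: Convert L to m: L = 314e-6 m
Step 2: L^2 = (314e-6)^2 = 9.8596e-08 m^2
Step 3: tau = 2330 * 730 * 9.8596e-08 / 1.4 = 1.1978709743e-01 s
Step 4: Convert to microseconds (multiply by 1e6).
tau = 119787.097 us


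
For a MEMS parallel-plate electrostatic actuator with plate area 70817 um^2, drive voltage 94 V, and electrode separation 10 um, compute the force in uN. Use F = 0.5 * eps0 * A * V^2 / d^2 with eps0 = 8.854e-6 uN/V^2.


Step 1: Identify parameters.
eps0 = 8.854e-6 uN/V^2, A = 70817 um^2, V = 94 V, d = 10 um
Step 2: Compute V^2 = 94^2 = 8836
Step 3: Compute d^2 = 10^2 = 100
Step 4: F = 0.5 * 8.854e-6 * 70817 * 8836 / 100
F = 27.701 uN


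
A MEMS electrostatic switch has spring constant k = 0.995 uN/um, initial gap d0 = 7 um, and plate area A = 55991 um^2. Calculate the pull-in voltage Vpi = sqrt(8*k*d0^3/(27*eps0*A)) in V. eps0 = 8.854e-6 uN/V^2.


Step 1: Compute numerator: 8 * k * d0^3 = 8 * 0.995 * 7^3 = 2730.28
Step 2: Compute denominator: 27 * eps0 * A = 27 * 8.854e-6 * 55991 = 13.385096
Step 3: Vpi = sqrt(2730.28 / 13.385096)
Vpi = 14.28 V


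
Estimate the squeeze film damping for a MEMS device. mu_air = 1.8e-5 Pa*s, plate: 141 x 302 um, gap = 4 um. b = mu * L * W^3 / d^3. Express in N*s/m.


Step 1: Convert to SI.
L = 141e-6 m, W = 302e-6 m, d = 4e-6 m
Step 2: W^3 = (302e-6)^3 = 2.75e-11 m^3
Step 3: d^3 = (4e-6)^3 = 6.40e-17 m^3
Step 4: b = 1.8e-5 * 141e-6 * 2.75e-11 / 6.40e-17
b = 1.09e-03 N*s/m


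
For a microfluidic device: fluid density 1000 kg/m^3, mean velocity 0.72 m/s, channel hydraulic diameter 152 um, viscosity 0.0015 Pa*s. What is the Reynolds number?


Step 1: Convert Dh to meters: Dh = 152e-6 m
Step 2: Re = rho * v * Dh / mu
Re = 1000 * 0.72 * 152e-6 / 0.0015
Re = 72.96


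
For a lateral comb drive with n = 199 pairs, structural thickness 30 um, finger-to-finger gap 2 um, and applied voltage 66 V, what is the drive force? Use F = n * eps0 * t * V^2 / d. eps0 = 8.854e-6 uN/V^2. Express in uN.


Step 1: Parameters: n=199, eps0=8.854e-6 uN/V^2, t=30 um, V=66 V, d=2 um
Step 2: V^2 = 4356
Step 3: F = 199 * 8.854e-6 * 30 * 4356 / 2
F = 115.126 uN


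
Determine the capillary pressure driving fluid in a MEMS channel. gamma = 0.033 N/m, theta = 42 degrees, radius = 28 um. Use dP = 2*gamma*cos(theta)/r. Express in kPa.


Step 1: cos(42 deg) = 0.7431
Step 2: Convert r to m: r = 28e-6 m
Step 3: dP = 2 * 0.033 * 0.7431 / 28e-6 = 1751.6 Pa
Step 4: Convert Pa to kPa (divide by 1000).
dP = 1.75 kPa


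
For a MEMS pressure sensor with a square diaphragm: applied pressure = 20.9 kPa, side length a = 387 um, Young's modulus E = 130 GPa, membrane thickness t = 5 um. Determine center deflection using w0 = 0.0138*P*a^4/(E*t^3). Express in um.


Step 1: Convert pressure to compatible units (E is in GPa, so P in GPa).
P = 20.9 kPa = 20.9e-6 GPa
Step 2: Compute numerator: 0.0138 * P * a^4.
a^4 = 387^4 = 22430753361
numerator = 0.0138 * 20.9e-6 * 22430753361 = 6.46948e+03
Step 3: Compute denominator: E * t^3 = 130 * 5^3 = 16250
Step 4: w0 = numerator / denominator = 6.46948e+03 / 16250 = 0.3981 um


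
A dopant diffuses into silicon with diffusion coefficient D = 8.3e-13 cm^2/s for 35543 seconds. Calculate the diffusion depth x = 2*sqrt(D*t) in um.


Step 1: Compute D*t = 8.3e-13 * 35543 = 2.950069e-08 cm^2
Step 2: sqrt(D*t) = 1.71758e-04 cm
Step 3: x = 2 * 1.71758e-04 cm = 3.43516e-04 cm
Step 4: Convert to um (1 cm = 1e4 um): x = 3.435 um


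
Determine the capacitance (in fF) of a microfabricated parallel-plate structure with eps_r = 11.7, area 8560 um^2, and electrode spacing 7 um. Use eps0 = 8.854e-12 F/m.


Step 1: Convert area to m^2: A = 8560e-12 m^2
Step 2: Convert gap to m: d = 7e-6 m
Step 3: C = eps0 * eps_r * A / d
C = 8.854e-12 * 11.7 * 8560e-12 / 7e-6
Step 4: Convert to fF (multiply by 1e15).
C = 126.68 fF


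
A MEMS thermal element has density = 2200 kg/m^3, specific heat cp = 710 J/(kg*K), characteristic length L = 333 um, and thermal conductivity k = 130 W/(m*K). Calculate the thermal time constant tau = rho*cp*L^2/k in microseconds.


Step 1: Convert L to m: L = 333e-6 m
Step 2: L^2 = (333e-6)^2 = 1.10889e-07 m^2
Step 3: tau = 2200 * 710 * 1.10889e-07 / 130 = 1.33237398e-03 s
Step 4: Convert to microseconds (multiply by 1e6).
tau = 1332.374 us


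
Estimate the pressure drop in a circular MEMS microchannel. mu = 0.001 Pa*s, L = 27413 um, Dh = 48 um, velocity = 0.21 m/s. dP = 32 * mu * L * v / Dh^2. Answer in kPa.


Step 1: Convert to SI: L = 27413e-6 m, Dh = 48e-6 m
Step 2: dP = 32 * 0.001 * 27413e-6 * 0.21 / (48e-6)^2
Step 3: dP = 79954.58 Pa
Step 4: Convert to kPa: dP = 79.95 kPa


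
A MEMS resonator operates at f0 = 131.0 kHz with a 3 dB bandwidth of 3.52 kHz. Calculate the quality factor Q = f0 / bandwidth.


Step 1: Q = f0 / bandwidth
Step 2: Q = 131.0 / 3.52
Q = 37.2


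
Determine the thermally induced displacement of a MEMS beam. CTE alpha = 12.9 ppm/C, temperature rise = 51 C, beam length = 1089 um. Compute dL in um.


Step 1: Convert CTE: alpha = 12.9 ppm/C = 12.9e-6 /C
Step 2: dL = 12.9e-6 * 51 * 1089
dL = 0.7165 um


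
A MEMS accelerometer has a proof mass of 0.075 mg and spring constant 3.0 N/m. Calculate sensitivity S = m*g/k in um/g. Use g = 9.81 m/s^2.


Step 1: Convert mass: m = 0.075 mg = 7.50e-08 kg
Step 2: S = m * g / k = 7.50e-08 * 9.81 / 3.0
Step 3: S = 2.45e-07 m/g
Step 4: Convert to um/g: S = 0.245 um/g


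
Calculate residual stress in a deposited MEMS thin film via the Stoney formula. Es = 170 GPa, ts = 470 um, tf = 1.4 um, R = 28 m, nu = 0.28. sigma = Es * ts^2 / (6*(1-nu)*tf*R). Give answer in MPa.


Step 1: Compute numerator: Es * ts^2 = 170 * 470^2 = 37553000 (GPa*um^2)
Step 2: Compute denominator (R in um): 6*(1-nu)*tf*R = 6*0.72*1.4*28e6 = 169344000.0 (um^2)
Step 3: sigma (GPa) = 37553000 / 169344000.0 = 2.21756e-01 GPa
Step 4: Convert to MPa (x1000): sigma = 221.8 MPa


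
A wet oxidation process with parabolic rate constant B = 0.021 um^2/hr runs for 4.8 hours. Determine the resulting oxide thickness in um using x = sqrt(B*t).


Step 1: Compute B*t = 0.021 * 4.8 = 0.1008
Step 2: x = sqrt(0.1008)
x = 0.317 um


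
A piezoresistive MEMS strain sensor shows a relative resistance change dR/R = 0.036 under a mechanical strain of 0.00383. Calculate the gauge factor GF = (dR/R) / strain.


Step 1: Identify values.
dR/R = 0.036, strain = 0.00383
Step 2: GF = (dR/R) / strain = 0.036 / 0.00383
GF = 9.4


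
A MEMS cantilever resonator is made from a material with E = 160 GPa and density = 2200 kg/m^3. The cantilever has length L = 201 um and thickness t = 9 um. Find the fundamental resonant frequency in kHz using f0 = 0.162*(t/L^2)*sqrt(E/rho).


Step 1: Convert units to SI.
t_SI = 9e-6 m, L_SI = 201e-6 m
Step 2: Calculate sqrt(E/rho).
sqrt(160e9 / 2200) = 8528.03 m/s
Step 3: Compute f0.
f0 = 0.162 * 9e-6 / (201e-6)^2 * 8528.03 = 307761.4 Hz = 307.76 kHz


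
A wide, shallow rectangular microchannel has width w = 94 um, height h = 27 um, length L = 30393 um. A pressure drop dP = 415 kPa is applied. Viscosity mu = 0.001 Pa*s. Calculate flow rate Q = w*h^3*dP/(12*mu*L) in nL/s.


Step 1: Convert all dimensions to SI (meters).
w = 94e-6 m, h = 27e-6 m, L = 30393e-6 m, dP = 415e3 Pa
Step 2: Q = w * h^3 * dP / (12 * mu * L)
Q = 94e-6 * (27e-6)^3 * 415e3 / (12 * 0.001 * 30393e-6) = 2.10529242e-09 m^3/s
Step 3: Convert Q from m^3/s to nL/s (1 m^3 = 1e12 nL, so multiply by 1e12).
Q = 2105.292 nL/s


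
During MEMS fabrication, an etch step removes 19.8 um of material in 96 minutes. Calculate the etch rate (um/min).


Step 1: Etch rate = depth / time
Step 2: rate = 19.8 / 96
rate = 0.206 um/min


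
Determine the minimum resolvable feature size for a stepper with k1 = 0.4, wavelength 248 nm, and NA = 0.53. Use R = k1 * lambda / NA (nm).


Step 1: Identify values: k1 = 0.4, lambda = 248 nm, NA = 0.53
Step 2: R = k1 * lambda / NA
R = 0.4 * 248 / 0.53
R = 187.2 nm


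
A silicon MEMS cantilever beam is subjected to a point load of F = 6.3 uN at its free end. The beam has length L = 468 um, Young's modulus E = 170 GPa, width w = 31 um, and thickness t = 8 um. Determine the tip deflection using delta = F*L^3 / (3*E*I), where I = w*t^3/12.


Step 1: Calculate the second moment of area.
I = w * t^3 / 12 = 31 * 8^3 / 12 = 1322.6667 um^4
Step 2: Convert E to consistent units (1 GPa = 1000 uN/um^2).
E = 170 GPa = 170000 uN/um^2
Step 3: Calculate tip deflection.
delta = F * L^3 / (3 * E * I)
delta = 6.3 * 468^3 / (3 * 170000 * 1322.6667)
delta = 0.9573 um


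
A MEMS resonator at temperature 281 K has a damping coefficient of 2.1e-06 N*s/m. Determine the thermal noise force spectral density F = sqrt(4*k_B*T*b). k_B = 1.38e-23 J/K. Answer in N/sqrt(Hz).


Step 1: Compute 4 * k_B * T * b
= 4 * 1.38e-23 * 281 * 2.1e-06
= 3.2574e-26 N^2/Hz
Step 2: F_noise = sqrt(3.2574e-26)
F_noise = 1.80e-13 N/sqrt(Hz)


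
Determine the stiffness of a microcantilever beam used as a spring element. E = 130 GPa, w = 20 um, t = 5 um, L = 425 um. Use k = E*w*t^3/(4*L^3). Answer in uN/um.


Step 1: Convert E to consistent units (1 GPa = 1000 uN/um^2).
E = 130 GPa = 130000 uN/um^2
Step 2: Compute t^3 = 5^3 = 125
Step 3: Compute L^3 = 425^3 = 76765625
Step 4: k = 130000 * 20 * 125 / (4 * 76765625)
k = 1.0584 uN/um


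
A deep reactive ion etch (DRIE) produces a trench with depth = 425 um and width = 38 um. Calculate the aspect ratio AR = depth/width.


Step 1: AR = depth / width
Step 2: AR = 425 / 38
AR = 11.2


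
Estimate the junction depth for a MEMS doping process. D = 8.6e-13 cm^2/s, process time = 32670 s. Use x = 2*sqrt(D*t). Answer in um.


Step 1: Compute D*t = 8.6e-13 * 32670 = 2.80962e-08 cm^2
Step 2: sqrt(D*t) = 1.67619e-04 cm
Step 3: x = 2 * 1.67619e-04 cm = 3.35238e-04 cm
Step 4: Convert to um (1 cm = 1e4 um): x = 3.352 um


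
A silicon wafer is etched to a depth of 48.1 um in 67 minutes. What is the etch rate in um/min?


Step 1: Etch rate = depth / time
Step 2: rate = 48.1 / 67
rate = 0.718 um/min


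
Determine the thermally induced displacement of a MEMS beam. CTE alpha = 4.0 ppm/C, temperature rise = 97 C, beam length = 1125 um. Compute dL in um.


Step 1: Convert CTE: alpha = 4.0 ppm/C = 4.0e-6 /C
Step 2: dL = 4.0e-6 * 97 * 1125
dL = 0.4365 um


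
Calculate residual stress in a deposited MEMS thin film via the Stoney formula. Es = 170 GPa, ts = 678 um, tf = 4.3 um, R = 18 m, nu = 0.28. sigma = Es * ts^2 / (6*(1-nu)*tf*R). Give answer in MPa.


Step 1: Compute numerator: Es * ts^2 = 170 * 678^2 = 78146280 (GPa*um^2)
Step 2: Compute denominator (R in um): 6*(1-nu)*tf*R = 6*0.72*4.3*18e6 = 334368000.0 (um^2)
Step 3: sigma (GPa) = 78146280 / 334368000.0 = 2.33713e-01 GPa
Step 4: Convert to MPa (x1000): sigma = 233.7 MPa


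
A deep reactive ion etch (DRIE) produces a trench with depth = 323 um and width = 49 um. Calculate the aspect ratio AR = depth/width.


Step 1: AR = depth / width
Step 2: AR = 323 / 49
AR = 6.6


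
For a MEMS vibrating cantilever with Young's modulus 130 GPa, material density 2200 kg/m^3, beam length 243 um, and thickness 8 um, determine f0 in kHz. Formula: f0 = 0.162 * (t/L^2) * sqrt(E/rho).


Step 1: Convert units to SI.
t_SI = 8e-6 m, L_SI = 243e-6 m
Step 2: Calculate sqrt(E/rho).
sqrt(130e9 / 2200) = 7687.06 m/s
Step 3: Compute f0.
f0 = 0.162 * 8e-6 / (243e-6)^2 * 7687.06 = 168714.6 Hz = 168.71 kHz


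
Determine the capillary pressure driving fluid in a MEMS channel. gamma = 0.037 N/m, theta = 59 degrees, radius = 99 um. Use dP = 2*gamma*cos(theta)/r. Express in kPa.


Step 1: cos(59 deg) = 0.515
Step 2: Convert r to m: r = 99e-6 m
Step 3: dP = 2 * 0.037 * 0.515 / 99e-6 = 384.9 Pa
Step 4: Convert Pa to kPa (divide by 1000).
dP = 0.38 kPa


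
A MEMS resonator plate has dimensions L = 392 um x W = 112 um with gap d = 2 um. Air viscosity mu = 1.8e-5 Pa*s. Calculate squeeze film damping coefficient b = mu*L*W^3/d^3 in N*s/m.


Step 1: Convert to SI.
L = 392e-6 m, W = 112e-6 m, d = 2e-6 m
Step 2: W^3 = (112e-6)^3 = 1.40e-12 m^3
Step 3: d^3 = (2e-6)^3 = 8.00e-18 m^3
Step 4: b = 1.8e-5 * 392e-6 * 1.40e-12 / 8.00e-18
b = 1.24e-03 N*s/m


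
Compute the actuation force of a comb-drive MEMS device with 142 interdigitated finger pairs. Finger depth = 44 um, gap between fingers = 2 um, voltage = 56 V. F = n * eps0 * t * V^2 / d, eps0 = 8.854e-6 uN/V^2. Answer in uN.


Step 1: Parameters: n=142, eps0=8.854e-6 uN/V^2, t=44 um, V=56 V, d=2 um
Step 2: V^2 = 3136
Step 3: F = 142 * 8.854e-6 * 44 * 3136 / 2
F = 86.741 uN


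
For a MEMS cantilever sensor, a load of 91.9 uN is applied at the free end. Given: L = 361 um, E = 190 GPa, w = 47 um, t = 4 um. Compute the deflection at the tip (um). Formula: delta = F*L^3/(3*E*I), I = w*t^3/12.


Step 1: Calculate the second moment of area.
I = w * t^3 / 12 = 47 * 4^3 / 12 = 250.6667 um^4
Step 2: Convert E to consistent units (1 GPa = 1000 uN/um^2).
E = 190 GPa = 190000 uN/um^2
Step 3: Calculate tip deflection.
delta = F * L^3 / (3 * E * I)
delta = 91.9 * 361^3 / (3 * 190000 * 250.6667)
delta = 30.2598 um


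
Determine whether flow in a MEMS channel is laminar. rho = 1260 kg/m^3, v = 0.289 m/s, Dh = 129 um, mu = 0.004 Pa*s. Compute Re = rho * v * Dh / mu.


Step 1: Convert Dh to meters: Dh = 129e-6 m
Step 2: Re = rho * v * Dh / mu
Re = 1260 * 0.289 * 129e-6 / 0.004
Re = 11.744
Since Re = 11.744 is below ~2300, the flow is laminar.


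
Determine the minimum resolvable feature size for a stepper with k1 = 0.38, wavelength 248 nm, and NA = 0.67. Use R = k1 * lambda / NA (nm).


Step 1: Identify values: k1 = 0.38, lambda = 248 nm, NA = 0.67
Step 2: R = k1 * lambda / NA
R = 0.38 * 248 / 0.67
R = 140.7 nm


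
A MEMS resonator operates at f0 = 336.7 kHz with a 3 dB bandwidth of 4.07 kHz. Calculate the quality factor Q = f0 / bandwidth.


Step 1: Q = f0 / bandwidth
Step 2: Q = 336.7 / 4.07
Q = 82.7


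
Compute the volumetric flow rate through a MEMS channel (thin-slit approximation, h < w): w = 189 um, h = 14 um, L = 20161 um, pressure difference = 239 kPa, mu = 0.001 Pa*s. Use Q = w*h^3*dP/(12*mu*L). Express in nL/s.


Step 1: Convert all dimensions to SI (meters).
w = 189e-6 m, h = 14e-6 m, L = 20161e-6 m, dP = 239e3 Pa
Step 2: Q = w * h^3 * dP / (12 * mu * L)
Q = 189e-6 * (14e-6)^3 * 239e3 / (12 * 0.001 * 20161e-6) = 5.1233084e-10 m^3/s
Step 3: Convert Q from m^3/s to nL/s (1 m^3 = 1e12 nL, so multiply by 1e12).
Q = 512.331 nL/s


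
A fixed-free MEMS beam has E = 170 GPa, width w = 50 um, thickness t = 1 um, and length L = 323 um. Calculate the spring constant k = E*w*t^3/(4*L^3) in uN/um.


Step 1: Convert E to consistent units (1 GPa = 1000 uN/um^2).
E = 170 GPa = 170000 uN/um^2
Step 2: Compute t^3 = 1^3 = 1
Step 3: Compute L^3 = 323^3 = 33698267
Step 4: k = 170000 * 50 * 1 / (4 * 33698267)
k = 0.0631 uN/um


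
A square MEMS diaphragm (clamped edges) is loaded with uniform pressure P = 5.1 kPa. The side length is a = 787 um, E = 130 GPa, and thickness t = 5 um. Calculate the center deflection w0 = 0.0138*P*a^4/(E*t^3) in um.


Step 1: Convert pressure to compatible units (E is in GPa, so P in GPa).
P = 5.1 kPa = 5.1e-6 GPa
Step 2: Compute numerator: 0.0138 * P * a^4.
a^4 = 787^4 = 383617958161
numerator = 0.0138 * 5.1e-6 * 383617958161 = 2.699903e+04
Step 3: Compute denominator: E * t^3 = 130 * 5^3 = 16250
Step 4: w0 = numerator / denominator = 2.699903e+04 / 16250 = 1.6615 um


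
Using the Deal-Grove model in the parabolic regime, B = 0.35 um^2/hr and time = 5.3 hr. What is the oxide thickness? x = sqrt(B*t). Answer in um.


Step 1: Compute B*t = 0.35 * 5.3 = 1.855
Step 2: x = sqrt(1.855)
x = 1.362 um


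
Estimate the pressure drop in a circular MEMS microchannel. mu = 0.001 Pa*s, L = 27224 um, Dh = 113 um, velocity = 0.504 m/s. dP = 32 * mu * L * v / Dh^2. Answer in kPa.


Step 1: Convert to SI: L = 27224e-6 m, Dh = 113e-6 m
Step 2: dP = 32 * 0.001 * 27224e-6 * 0.504 / (113e-6)^2
Step 3: dP = 34385.52 Pa
Step 4: Convert to kPa: dP = 34.39 kPa
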